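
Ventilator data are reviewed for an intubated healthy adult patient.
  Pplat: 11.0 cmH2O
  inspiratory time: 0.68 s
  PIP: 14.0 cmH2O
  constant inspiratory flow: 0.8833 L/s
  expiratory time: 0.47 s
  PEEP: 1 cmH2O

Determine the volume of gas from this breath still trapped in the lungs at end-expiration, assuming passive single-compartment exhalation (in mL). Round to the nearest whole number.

Vt = flow × Ti = 0.8833 L/s × 0.68 s × 1000 mL/L = 600.64 mL.
R = (PIP − Pplat)/V̇ = (14.0 − 11.0) / 0.8833 = 3.0/0.8833 = 3.396 cmH2O·s/L.
C = Vt/(Pplat − PEEP) = 600.64 / (11.0 − 1) = 600.64/10.0 = 60.064 mL/cmH2O.
τ = R × C = 3.396 × 0.06006 L/cmH2O = 0.204 s.
Fraction remaining = e^(−Te/τ) = e^(−0.47/0.204) = 0.09987.
Trapped volume = 600.64 × 0.09987 = 59.986 mL.

60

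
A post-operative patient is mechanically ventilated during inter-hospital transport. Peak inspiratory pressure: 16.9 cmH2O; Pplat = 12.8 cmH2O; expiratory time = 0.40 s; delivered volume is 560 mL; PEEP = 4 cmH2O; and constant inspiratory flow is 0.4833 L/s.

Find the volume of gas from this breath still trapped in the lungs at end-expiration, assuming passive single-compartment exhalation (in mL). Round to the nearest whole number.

R = (PIP − Pplat)/V̇ = (16.9 − 12.8) / 0.4833 = 4.1/0.4833 = 8.483 cmH2O·s/L.
C = Vt/(Pplat − PEEP) = 560.0 / (12.8 − 4) = 560.0/8.8 = 63.636 mL/cmH2O.
τ = R × C = 8.483 × 0.06364 L/cmH2O = 0.5399 s.
Fraction remaining = e^(−Te/τ) = e^(−0.40/0.5399) = 0.4767.
Trapped volume = 560.0 × 0.4767 = 266.95 mL.

267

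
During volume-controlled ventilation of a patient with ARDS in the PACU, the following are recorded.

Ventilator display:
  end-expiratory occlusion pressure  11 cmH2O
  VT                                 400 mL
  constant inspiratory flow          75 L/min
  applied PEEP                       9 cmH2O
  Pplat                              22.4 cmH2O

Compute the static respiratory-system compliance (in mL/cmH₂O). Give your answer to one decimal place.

35.1

End-expiratory occlusion gives total PEEP = 11 cmH2O (intrinsic PEEP = 11 − 9 = 2). Use total PEEP for the elastic gradient.
Cstat = Vt / (Pplat − PEEPtotal) = 400 / (22.4 − 11) = 400 / 11.4 = 35.088 mL/cmH2O.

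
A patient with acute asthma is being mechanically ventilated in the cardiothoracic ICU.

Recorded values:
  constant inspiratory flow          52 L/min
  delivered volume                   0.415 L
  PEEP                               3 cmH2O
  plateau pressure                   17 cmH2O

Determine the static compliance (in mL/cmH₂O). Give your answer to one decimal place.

Cstat = Vt / (Pplat − PEEP) = 415 / (17 − 3) = 415 / 14.0 = 29.643 mL/cmH2O.

29.6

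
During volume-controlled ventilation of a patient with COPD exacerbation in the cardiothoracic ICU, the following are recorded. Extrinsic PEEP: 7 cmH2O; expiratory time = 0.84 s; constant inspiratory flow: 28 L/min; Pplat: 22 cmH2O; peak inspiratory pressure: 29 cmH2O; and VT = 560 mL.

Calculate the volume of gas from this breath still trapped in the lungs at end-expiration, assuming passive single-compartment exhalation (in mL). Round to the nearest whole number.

125

Flow: 28 L/min ÷ 60 = 0.4667 L/s.
R = (PIP − Pplat)/V̇ = (29 − 22) / 0.4667 = 7.0/0.4667 = 14.999 cmH2O·s/L.
C = Vt/(Pplat − PEEP) = 560.0 / (22 − 7) = 560.0/15.0 = 37.333 mL/cmH2O.
τ = R × C = 14.999 × 0.03733 L/cmH2O = 0.5599 s.
Fraction remaining = e^(−Te/τ) = e^(−0.84/0.5599) = 0.2231.
Trapped volume = 560.0 × 0.2231 = 124.94 mL.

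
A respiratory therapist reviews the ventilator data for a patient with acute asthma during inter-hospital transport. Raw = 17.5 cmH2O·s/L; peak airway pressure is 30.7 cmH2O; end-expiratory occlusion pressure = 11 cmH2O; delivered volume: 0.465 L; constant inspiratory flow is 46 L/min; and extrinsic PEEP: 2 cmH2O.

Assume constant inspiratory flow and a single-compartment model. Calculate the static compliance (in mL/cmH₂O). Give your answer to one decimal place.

74.0

Flow: 46 L/min ÷ 60 = 0.7667 L/s.
Total PEEP = 11 cmH2O (set 2 + intrinsic 9); this is the baseline alveolar pressure.
Equation of motion (constant flow): PIP = Vt/C + R·V̇ + PEEP.
Vt/C = PIP − R·V̇ − PEEP = 30.7 − 17.5×0.7667 − 11 = 30.7 − 13.417 − 11 = 6.283 cmH2O.
C = Vt / 6.283 = 465 / 6.283 = 74.009 mL/cmH2O.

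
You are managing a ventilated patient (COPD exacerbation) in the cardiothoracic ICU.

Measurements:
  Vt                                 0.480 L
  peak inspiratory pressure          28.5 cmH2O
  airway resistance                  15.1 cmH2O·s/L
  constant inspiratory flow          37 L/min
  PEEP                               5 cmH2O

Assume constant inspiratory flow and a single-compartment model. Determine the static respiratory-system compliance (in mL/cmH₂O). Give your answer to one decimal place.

Flow: 37 L/min ÷ 60 = 0.6167 L/s.
Equation of motion (constant flow): PIP = Vt/C + R·V̇ + PEEP.
Vt/C = PIP − R·V̇ − PEEP = 28.5 − 15.1×0.6167 − 5 = 28.5 − 9.312 − 5 = 14.188 cmH2O.
C = Vt / 14.188 = 480 / 14.188 = 33.831 mL/cmH2O.

33.8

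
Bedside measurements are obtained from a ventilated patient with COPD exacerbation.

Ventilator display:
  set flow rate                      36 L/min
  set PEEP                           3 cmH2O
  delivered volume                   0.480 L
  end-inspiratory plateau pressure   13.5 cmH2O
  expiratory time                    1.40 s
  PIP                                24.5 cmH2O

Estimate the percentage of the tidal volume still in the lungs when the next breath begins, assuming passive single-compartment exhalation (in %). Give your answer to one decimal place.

Flow: 36 L/min ÷ 60 = 0.6 L/s.
R = (PIP − Pplat)/V̇ = (24.5 − 13.5) / 0.6 = 11.0/0.6 = 18.333 cmH2O·s/L.
C = Vt/(Pplat − PEEP) = 480.0 / (13.5 − 3) = 480.0/10.5 = 45.714 mL/cmH2O.
τ = R × C = 18.333 × 0.04571 L/cmH2O = 0.838 s.
Fraction remaining at end-expiration = e^(−Te/τ) = e^(−1.40/0.838) = 0.1881 → 18.81%.

18.8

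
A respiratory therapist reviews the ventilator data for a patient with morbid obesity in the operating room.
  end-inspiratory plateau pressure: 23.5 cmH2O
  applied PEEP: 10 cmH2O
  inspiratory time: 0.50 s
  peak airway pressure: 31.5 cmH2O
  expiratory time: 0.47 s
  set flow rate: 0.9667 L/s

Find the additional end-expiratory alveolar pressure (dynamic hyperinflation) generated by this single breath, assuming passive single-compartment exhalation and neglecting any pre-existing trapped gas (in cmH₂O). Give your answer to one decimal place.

2.8

Vt = flow × Ti = 0.9667 L/s × 0.50 s × 1000 mL/L = 483.35 mL.
R = (PIP − Pplat)/V̇ = (31.5 − 23.5) / 0.9667 = 8.0/0.9667 = 8.276 cmH2O·s/L.
C = Vt/(Pplat − PEEP) = 483.35 / (23.5 − 10) = 483.35/13.5 = 35.804 mL/cmH2O.
τ = R × C = 8.276 × 0.0358 L/cmH2O = 0.2963 s.
Fraction remaining = e^(−Te/τ) = e^(−0.47/0.2963) = 0.2047; trapped volume = 483.35 × 0.2047 = 98.942 mL.
Additional alveolar pressure from trapping ≈ V_trapped / C = 98.942 / 35.804 = 2.763 cmH2O.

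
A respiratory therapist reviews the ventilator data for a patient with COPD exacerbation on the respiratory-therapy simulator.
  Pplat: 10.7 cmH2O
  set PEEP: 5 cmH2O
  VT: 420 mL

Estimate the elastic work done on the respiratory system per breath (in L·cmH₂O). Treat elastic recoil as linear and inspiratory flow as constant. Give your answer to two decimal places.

1.20

Elastic work ≈ ½ × (Pplat − PEEP) × Vt = 0.5 × (10.7 − 5) × 0.420 L = 0.5 × 5.7 × 0.420 = 1.197 L·cmH2O.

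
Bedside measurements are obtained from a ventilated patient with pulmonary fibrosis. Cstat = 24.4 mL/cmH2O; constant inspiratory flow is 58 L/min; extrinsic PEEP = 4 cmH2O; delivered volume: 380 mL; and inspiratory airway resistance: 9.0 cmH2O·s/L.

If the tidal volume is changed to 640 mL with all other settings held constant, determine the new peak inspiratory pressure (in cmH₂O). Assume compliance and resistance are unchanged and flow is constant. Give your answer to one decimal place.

Flow: 58 L/min ÷ 60 = 0.9667 L/s.
PIP = Vt/C + R·V̇ + PEEP (constant-flow equation of motion).
Only the elastic term changes: ΔPIP = ΔVt / C = (640 − 380) / 24.4 = 10.656 cmH2O.
Original PIP = 380/24.4 + 9.0×0.9667 + 4 = 28.274 cmH2O; new PIP = 28.274 + (10.656) = 38.93 cmH2O.

38.9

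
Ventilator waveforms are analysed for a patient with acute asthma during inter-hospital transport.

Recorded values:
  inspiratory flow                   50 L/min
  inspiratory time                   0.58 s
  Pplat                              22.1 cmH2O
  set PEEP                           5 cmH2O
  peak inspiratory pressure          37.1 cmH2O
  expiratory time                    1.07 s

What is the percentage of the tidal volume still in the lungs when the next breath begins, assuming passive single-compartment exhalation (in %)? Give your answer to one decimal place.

12.2

Flow: 50 L/min ÷ 60 = 0.8333 L/s.
Vt = flow × Ti = 0.8333 L/s × 0.58 s × 1000 mL/L = 483.31 mL.
R = (PIP − Pplat)/V̇ = (37.1 − 22.1) / 0.8333 = 15.0/0.8333 = 18.001 cmH2O·s/L.
C = Vt/(Pplat − PEEP) = 483.31 / (22.1 − 5) = 483.31/17.1 = 28.264 mL/cmH2O.
τ = R × C = 18.001 × 0.02826 L/cmH2O = 0.5087 s.
Fraction remaining at end-expiration = e^(−Te/τ) = e^(−1.07/0.5087) = 0.122 → 12.2%.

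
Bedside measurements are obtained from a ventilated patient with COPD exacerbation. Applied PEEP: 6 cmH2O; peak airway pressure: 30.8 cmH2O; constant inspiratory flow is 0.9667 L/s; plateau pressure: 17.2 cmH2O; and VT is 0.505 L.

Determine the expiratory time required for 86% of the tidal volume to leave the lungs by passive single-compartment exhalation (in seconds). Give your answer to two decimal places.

1.25

R = (PIP − Pplat)/V̇ = (30.8 − 17.2) / 0.9667 = 13.6/0.9667 = 14.068 cmH2O·s/L.
C = Vt/(Pplat − PEEP) = 505.0 / (17.2 − 6) = 505.0/11.2 = 45.089 mL/cmH2O.
τ = R × C = 14.068 × 0.04509 L/cmH2O = 0.6343 s.
t = −τ·ln(1 − 0.86) = −0.6343·ln(0.14) = 1.247 s.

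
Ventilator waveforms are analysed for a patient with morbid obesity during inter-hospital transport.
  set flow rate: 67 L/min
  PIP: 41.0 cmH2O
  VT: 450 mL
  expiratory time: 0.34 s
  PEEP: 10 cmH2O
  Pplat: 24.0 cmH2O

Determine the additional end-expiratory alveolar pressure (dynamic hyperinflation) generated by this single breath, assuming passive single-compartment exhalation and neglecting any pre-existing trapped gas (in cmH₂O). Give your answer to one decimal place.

Flow: 67 L/min ÷ 60 = 1.1167 L/s.
R = (PIP − Pplat)/V̇ = (41.0 − 24.0) / 1.1167 = 17.0/1.1167 = 15.223 cmH2O·s/L.
C = Vt/(Pplat − PEEP) = 450.0 / (24.0 − 10) = 450.0/14.0 = 32.143 mL/cmH2O.
τ = R × C = 15.223 × 0.03214 L/cmH2O = 0.4893 s.
Fraction remaining = e^(−Te/τ) = e^(−0.34/0.4893) = 0.4991; trapped volume = 450.0 × 0.4991 = 224.6 mL.
Additional alveolar pressure from trapping ≈ V_trapped / C = 224.6 / 32.143 = 6.988 cmH2O.

7.0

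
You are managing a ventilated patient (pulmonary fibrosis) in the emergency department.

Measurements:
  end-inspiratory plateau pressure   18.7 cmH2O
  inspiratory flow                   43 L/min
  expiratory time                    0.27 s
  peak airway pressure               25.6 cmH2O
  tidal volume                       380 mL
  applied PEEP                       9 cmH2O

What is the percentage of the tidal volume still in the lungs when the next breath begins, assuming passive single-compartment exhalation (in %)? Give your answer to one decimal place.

48.9

Flow: 43 L/min ÷ 60 = 0.7167 L/s.
R = (PIP − Pplat)/V̇ = (25.6 − 18.7) / 0.7167 = 6.9/0.7167 = 9.627 cmH2O·s/L.
C = Vt/(Pplat − PEEP) = 380.0 / (18.7 − 9) = 380.0/9.7 = 39.175 mL/cmH2O.
τ = R × C = 9.627 × 0.03918 L/cmH2O = 0.3772 s.
Fraction remaining at end-expiration = e^(−Te/τ) = e^(−0.27/0.3772) = 0.4888 → 48.88%.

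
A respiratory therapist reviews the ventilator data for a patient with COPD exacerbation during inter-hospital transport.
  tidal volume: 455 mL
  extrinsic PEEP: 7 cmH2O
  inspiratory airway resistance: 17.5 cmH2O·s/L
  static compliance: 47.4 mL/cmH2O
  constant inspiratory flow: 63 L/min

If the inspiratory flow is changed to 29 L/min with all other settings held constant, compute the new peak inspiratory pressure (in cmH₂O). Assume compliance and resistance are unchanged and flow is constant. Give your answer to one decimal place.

Flow: 63 L/min ÷ 60 = 1.05 L/s.
New flow: 29 L/min ÷ 60 = 0.4833 L/s.
PIP = Vt/C + R·V̇ + PEEP (constant-flow equation of motion).
Only the resistive term changes: ΔPIP = R × ΔV̇ = 17.5 × (0.4833 − 1.05) = 17.5 × -0.5667 = -9.917 cmH2O.
Original PIP = 455/47.4 + 17.5×1.05 + 7 = 34.974 cmH2O; new PIP = 34.974 + (-9.917) = 25.057 cmH2O.

25.1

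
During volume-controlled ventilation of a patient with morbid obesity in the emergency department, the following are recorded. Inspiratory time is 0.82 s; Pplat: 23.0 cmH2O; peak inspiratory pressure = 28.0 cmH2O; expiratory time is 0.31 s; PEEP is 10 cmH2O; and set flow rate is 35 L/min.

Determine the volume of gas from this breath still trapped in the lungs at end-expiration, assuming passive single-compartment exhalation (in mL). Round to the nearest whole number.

179

Flow: 35 L/min ÷ 60 = 0.5833 L/s.
Vt = flow × Ti = 0.5833 L/s × 0.82 s × 1000 mL/L = 478.31 mL.
R = (PIP − Pplat)/V̇ = (28.0 − 23.0) / 0.5833 = 5.0/0.5833 = 8.572 cmH2O·s/L.
C = Vt/(Pplat − PEEP) = 478.31 / (23.0 − 10) = 478.31/13.0 = 36.793 mL/cmH2O.
τ = R × C = 8.572 × 0.03679 L/cmH2O = 0.3154 s.
Fraction remaining = e^(−Te/τ) = e^(−0.31/0.3154) = 0.3742.
Trapped volume = 478.31 × 0.3742 = 178.98 mL.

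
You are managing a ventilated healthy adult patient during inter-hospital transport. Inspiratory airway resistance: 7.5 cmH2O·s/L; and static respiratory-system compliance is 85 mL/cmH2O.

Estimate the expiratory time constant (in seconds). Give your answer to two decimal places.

τ = R × C = 7.5 × 85 mL/cmH2O = 7.5 × 0.085 L/cmH2O = 0.6375 s.

0.64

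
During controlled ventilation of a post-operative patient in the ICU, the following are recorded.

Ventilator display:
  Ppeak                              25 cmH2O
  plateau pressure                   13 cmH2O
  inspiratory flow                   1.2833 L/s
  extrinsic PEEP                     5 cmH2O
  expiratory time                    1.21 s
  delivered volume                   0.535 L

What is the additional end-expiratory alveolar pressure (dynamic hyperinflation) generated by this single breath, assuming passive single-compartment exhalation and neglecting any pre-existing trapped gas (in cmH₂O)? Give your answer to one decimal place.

1.2

R = (PIP − Pplat)/V̇ = (25 − 13) / 1.2833 = 12.0/1.2833 = 9.351 cmH2O·s/L.
C = Vt/(Pplat − PEEP) = 535.0 / (13 − 5) = 535.0/8.0 = 66.875 mL/cmH2O.
τ = R × C = 9.351 × 0.06688 L/cmH2O = 0.6254 s.
Fraction remaining = e^(−Te/τ) = e^(−1.21/0.6254) = 0.1445; trapped volume = 535.0 × 0.1445 = 77.308 mL.
Additional alveolar pressure from trapping ≈ V_trapped / C = 77.308 / 66.875 = 1.156 cmH2O.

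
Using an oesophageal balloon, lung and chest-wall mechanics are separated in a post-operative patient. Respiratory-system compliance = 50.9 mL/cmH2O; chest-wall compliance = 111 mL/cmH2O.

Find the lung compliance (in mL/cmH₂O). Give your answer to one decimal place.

1/CL = 1/Crs − 1/Ccw.
1/CL = 1/50.9 − 1/111 = 0.01064.
CL = 93.985 mL/cmH2O.

94.0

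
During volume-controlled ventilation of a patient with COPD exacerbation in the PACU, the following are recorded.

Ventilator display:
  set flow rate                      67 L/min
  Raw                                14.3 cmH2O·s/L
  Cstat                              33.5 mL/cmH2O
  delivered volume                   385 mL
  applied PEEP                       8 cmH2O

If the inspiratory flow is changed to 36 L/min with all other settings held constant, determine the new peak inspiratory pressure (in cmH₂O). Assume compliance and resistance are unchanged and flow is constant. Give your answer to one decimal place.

Flow: 67 L/min ÷ 60 = 1.1167 L/s.
New flow: 36 L/min ÷ 60 = 0.6 L/s.
PIP = Vt/C + R·V̇ + PEEP (constant-flow equation of motion).
Only the resistive term changes: ΔPIP = R × ΔV̇ = 14.3 × (0.6 − 1.1167) = 14.3 × -0.5167 = -7.389 cmH2O.
Original PIP = 385/33.5 + 14.3×1.1167 + 8 = 35.461 cmH2O; new PIP = 35.461 + (-7.389) = 28.072 cmH2O.

28.1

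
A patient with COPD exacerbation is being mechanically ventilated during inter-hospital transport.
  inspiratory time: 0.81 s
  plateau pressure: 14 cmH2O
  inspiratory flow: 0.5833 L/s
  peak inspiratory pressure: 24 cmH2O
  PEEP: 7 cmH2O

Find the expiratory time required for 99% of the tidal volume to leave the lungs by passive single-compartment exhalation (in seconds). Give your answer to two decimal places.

Vt = flow × Ti = 0.5833 L/s × 0.81 s × 1000 mL/L = 472.47 mL.
R = (PIP − Pplat)/V̇ = (24 − 14) / 0.5833 = 10.0/0.5833 = 17.144 cmH2O·s/L.
C = Vt/(Pplat − PEEP) = 472.47 / (14 − 7) = 472.47/7.0 = 67.496 mL/cmH2O.
τ = R × C = 17.144 × 0.0675 L/cmH2O = 1.157 s.
t = −τ·ln(1 − 0.99) = −1.157·ln(0.01) = 5.328 s.

5.33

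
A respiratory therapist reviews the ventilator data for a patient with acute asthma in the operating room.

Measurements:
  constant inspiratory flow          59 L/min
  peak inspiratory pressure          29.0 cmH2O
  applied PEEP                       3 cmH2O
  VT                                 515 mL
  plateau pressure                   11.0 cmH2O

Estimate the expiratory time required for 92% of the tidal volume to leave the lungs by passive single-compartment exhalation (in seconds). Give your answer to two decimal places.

2.98

Flow: 59 L/min ÷ 60 = 0.9833 L/s.
R = (PIP − Pplat)/V̇ = (29.0 − 11.0) / 0.9833 = 18.0/0.9833 = 18.306 cmH2O·s/L.
C = Vt/(Pplat − PEEP) = 515.0 / (11.0 − 3) = 515.0/8.0 = 64.375 mL/cmH2O.
τ = R × C = 18.306 × 0.06438 L/cmH2O = 1.179 s.
t = −τ·ln(1 − 0.92) = −1.179·ln(0.08) = 2.978 s.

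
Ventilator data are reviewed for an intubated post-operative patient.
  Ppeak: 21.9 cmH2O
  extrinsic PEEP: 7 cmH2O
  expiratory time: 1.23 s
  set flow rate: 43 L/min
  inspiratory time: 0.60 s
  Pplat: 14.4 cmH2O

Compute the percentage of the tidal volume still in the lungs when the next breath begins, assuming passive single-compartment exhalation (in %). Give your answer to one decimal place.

Flow: 43 L/min ÷ 60 = 0.7167 L/s.
Vt = flow × Ti = 0.7167 L/s × 0.60 s × 1000 mL/L = 430.02 mL.
R = (PIP − Pplat)/V̇ = (21.9 − 14.4) / 0.7167 = 7.5/0.7167 = 10.465 cmH2O·s/L.
C = Vt/(Pplat − PEEP) = 430.02 / (14.4 − 7) = 430.02/7.4 = 58.111 mL/cmH2O.
τ = R × C = 10.465 × 0.05811 L/cmH2O = 0.6081 s.
Fraction remaining at end-expiration = e^(−Te/τ) = e^(−1.23/0.6081) = 0.1323 → 13.23%.

13.2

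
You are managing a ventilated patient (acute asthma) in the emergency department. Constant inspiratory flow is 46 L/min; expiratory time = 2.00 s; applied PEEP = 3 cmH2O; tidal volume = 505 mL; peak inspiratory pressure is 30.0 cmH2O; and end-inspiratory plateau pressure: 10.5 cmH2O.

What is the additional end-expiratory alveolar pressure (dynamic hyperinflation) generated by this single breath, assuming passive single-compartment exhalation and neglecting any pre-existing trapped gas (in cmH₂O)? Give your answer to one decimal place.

Flow: 46 L/min ÷ 60 = 0.7667 L/s.
R = (PIP − Pplat)/V̇ = (30.0 − 10.5) / 0.7667 = 19.5/0.7667 = 25.434 cmH2O·s/L.
C = Vt/(Pplat − PEEP) = 505.0 / (10.5 − 3) = 505.0/7.5 = 67.333 mL/cmH2O.
τ = R × C = 25.434 × 0.06733 L/cmH2O = 1.712 s.
Fraction remaining = e^(−Te/τ) = e^(−2.00/1.712) = 0.3109; trapped volume = 505.0 × 0.3109 = 157.0 mL.
Additional alveolar pressure from trapping ≈ V_trapped / C = 157.0 / 67.333 = 2.332 cmH2O.

2.3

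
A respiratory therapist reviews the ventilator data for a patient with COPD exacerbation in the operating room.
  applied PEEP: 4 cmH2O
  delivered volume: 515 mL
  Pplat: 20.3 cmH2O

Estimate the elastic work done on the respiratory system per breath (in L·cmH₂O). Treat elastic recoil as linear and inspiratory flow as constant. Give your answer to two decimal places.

4.20

Elastic work ≈ ½ × (Pplat − PEEP) × Vt = 0.5 × (20.3 − 4) × 0.515 L = 0.5 × 16.3 × 0.515 = 4.197 L·cmH2O.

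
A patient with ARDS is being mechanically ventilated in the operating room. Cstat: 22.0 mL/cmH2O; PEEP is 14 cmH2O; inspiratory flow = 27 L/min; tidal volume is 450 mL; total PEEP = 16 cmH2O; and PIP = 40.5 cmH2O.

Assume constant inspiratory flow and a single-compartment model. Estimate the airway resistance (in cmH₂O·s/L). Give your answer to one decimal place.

9.0

Flow: 27 L/min ÷ 60 = 0.45 L/s.
Total PEEP = 16 cmH2O (set 14 + intrinsic 2); this is the baseline alveolar pressure.
Equation of motion (constant flow): PIP = Vt/C + R·V̇ + PEEP.
R·V̇ = PIP − Vt/C − PEEP = 40.5 − 450/22.0 − 16 = 40.5 − 20.455 − 16 = 4.045 cmH2O.
R = 4.045 / 0.45 = 8.989 cmH2O·s/L.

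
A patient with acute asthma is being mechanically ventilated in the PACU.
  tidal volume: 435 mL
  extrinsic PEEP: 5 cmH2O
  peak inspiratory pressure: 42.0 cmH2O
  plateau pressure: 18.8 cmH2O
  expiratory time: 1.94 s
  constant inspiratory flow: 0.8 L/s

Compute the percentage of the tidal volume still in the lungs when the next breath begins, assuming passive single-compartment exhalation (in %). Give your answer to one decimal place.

R = (PIP − Pplat)/V̇ = (42.0 − 18.8) / 0.8 = 23.2/0.8 = 29.0 cmH2O·s/L.
C = Vt/(Pplat − PEEP) = 435.0 / (18.8 − 5) = 435.0/13.8 = 31.522 mL/cmH2O.
τ = R × C = 29.0 × 0.03152 L/cmH2O = 0.9141 s.
Fraction remaining at end-expiration = e^(−Te/τ) = e^(−1.94/0.9141) = 0.1198 → 11.98%.

12.0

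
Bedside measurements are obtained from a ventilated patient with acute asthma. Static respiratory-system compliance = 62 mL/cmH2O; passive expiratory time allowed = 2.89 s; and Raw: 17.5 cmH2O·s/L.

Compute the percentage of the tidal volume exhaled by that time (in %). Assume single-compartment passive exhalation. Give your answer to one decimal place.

τ = R × C = 17.5 × 62 mL/cmH2O = 17.5 × 0.062 L/cmH2O = 1.085 s.
Passive exhalation: V(t)/V₀ = e^(−t/τ) = e^(−2.89/1.085) = 0.0697.
Fraction exhaled = 1 − 0.0697 = 0.9303 → 93.03%.

93.0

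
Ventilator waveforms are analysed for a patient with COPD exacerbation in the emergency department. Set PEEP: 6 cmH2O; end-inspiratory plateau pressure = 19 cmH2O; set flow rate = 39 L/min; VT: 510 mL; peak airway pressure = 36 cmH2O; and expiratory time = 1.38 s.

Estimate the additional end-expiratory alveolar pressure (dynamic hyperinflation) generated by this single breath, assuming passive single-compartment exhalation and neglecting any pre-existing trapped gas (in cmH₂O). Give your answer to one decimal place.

Flow: 39 L/min ÷ 60 = 0.65 L/s.
R = (PIP − Pplat)/V̇ = (36 − 19) / 0.65 = 17.0/0.65 = 26.154 cmH2O·s/L.
C = Vt/(Pplat − PEEP) = 510.0 / (19 − 6) = 510.0/13.0 = 39.231 mL/cmH2O.
τ = R × C = 26.154 × 0.03923 L/cmH2O = 1.026 s.
Fraction remaining = e^(−Te/τ) = e^(−1.38/1.026) = 0.2605; trapped volume = 510.0 × 0.2605 = 132.86 mL.
Additional alveolar pressure from trapping ≈ V_trapped / C = 132.86 / 39.231 = 3.387 cmH2O.

3.4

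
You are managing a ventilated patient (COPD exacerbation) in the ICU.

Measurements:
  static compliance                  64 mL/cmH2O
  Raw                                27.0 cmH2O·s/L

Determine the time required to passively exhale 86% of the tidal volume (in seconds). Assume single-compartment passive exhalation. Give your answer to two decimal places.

3.40

τ = R × C = 27.0 × 64 mL/cmH2O = 27.0 × 0.064 L/cmH2O = 1.728 s.
Exhaled fraction f = 1 − e^(−t/τ) → t = −τ·ln(1 − f) = −1.728·ln(0.14) = 3.397 s.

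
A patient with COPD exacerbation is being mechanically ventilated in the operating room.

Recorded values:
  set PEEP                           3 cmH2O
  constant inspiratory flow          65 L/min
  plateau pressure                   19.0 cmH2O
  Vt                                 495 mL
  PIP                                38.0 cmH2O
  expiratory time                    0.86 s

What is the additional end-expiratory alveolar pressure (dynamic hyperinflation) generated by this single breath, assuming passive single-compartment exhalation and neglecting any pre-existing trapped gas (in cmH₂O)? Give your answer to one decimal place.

3.3

Flow: 65 L/min ÷ 60 = 1.0833 L/s.
R = (PIP − Pplat)/V̇ = (38.0 − 19.0) / 1.0833 = 19.0/1.0833 = 17.539 cmH2O·s/L.
C = Vt/(Pplat − PEEP) = 495.0 / (19.0 − 3) = 495.0/16.0 = 30.938 mL/cmH2O.
τ = R × C = 17.539 × 0.03094 L/cmH2O = 0.5427 s.
Fraction remaining = e^(−Te/τ) = e^(−0.86/0.5427) = 0.205; trapped volume = 495.0 × 0.205 = 101.48 mL.
Additional alveolar pressure from trapping ≈ V_trapped / C = 101.48 / 30.938 = 3.28 cmH2O.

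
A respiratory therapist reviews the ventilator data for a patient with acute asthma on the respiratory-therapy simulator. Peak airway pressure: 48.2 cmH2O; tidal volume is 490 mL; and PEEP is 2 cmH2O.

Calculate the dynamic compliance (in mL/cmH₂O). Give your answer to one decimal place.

10.6

Dynamic compliance = Vt / (PIP − PEEP) = 490 / (48.2 − 2) = 490 / 46.2 = 10.606 mL/cmH2O.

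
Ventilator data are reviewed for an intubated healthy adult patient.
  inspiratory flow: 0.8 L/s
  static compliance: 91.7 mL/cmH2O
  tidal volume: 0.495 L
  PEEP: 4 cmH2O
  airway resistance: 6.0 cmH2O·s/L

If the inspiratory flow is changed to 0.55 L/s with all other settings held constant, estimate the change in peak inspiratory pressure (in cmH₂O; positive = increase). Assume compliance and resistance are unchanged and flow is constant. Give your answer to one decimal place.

-1.5

PIP = Vt/C + R·V̇ + PEEP (constant-flow equation of motion).
Only the resistive term changes: ΔPIP = R × ΔV̇ = 6.0 × (0.55 − 0.8) = 6.0 × -0.25 = -1.5 cmH2O.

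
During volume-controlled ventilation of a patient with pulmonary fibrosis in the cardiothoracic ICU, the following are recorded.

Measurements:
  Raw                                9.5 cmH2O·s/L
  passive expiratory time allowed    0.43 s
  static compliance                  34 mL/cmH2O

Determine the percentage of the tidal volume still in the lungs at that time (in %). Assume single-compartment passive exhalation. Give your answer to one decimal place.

26.4

τ = R × C = 9.5 × 34 mL/cmH2O = 9.5 × 0.034 L/cmH2O = 0.323 s.
Passive exhalation: V(t)/V₀ = e^(−t/τ) = e^(−0.43/0.323) = 0.2641.
Fraction remaining = 0.2641 → 26.41%.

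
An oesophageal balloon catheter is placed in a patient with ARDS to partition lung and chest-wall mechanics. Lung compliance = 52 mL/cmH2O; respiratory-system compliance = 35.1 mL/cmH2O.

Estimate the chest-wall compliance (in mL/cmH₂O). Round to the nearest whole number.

1/Ccw = 1/Crs − 1/CL.
1/Ccw = 1/35.1 − 1/52 = 0.009259.
Ccw = 108.0 mL/cmH2O.

108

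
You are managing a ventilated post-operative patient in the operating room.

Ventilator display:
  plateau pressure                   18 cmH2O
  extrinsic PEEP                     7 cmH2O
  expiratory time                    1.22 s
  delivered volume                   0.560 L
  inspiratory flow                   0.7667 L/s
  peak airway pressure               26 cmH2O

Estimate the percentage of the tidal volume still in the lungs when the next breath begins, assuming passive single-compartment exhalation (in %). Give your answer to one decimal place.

10.1

R = (PIP − Pplat)/V̇ = (26 − 18) / 0.7667 = 8.0/0.7667 = 10.434 cmH2O·s/L.
C = Vt/(Pplat − PEEP) = 560.0 / (18 − 7) = 560.0/11.0 = 50.909 mL/cmH2O.
τ = R × C = 10.434 × 0.05091 L/cmH2O = 0.5312 s.
Fraction remaining at end-expiration = e^(−Te/τ) = e^(−1.22/0.5312) = 0.1006 → 10.06%.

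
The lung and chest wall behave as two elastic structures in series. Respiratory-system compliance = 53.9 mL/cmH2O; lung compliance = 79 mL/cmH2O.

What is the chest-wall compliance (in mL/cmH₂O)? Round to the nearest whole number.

1/Ccw = 1/Crs − 1/CL.
1/Ccw = 1/53.9 − 1/79 = 0.005895.
Ccw = 169.64 mL/cmH2O.

170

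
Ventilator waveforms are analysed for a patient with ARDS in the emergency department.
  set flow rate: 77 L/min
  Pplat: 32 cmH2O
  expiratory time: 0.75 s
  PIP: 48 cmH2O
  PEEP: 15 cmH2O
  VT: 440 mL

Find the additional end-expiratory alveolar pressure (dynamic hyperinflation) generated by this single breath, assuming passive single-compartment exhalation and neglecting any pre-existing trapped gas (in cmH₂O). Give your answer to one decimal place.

Flow: 77 L/min ÷ 60 = 1.2833 L/s.
R = (PIP − Pplat)/V̇ = (48 − 32) / 1.2833 = 16.0/1.2833 = 12.468 cmH2O·s/L.
C = Vt/(Pplat − PEEP) = 440.0 / (32 − 15) = 440.0/17.0 = 25.882 mL/cmH2O.
τ = R × C = 12.468 × 0.02588 L/cmH2O = 0.3227 s.
Fraction remaining = e^(−Te/τ) = e^(−0.75/0.3227) = 0.09787; trapped volume = 440.0 × 0.09787 = 43.063 mL.
Additional alveolar pressure from trapping ≈ V_trapped / C = 43.063 / 25.882 = 1.664 cmH2O.

1.7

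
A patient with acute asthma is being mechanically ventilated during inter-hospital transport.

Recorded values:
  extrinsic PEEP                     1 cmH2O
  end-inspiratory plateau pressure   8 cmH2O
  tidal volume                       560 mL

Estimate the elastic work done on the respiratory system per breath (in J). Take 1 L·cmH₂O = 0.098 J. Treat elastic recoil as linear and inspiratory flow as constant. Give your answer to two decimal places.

0.19

Elastic work ≈ ½ × (Pplat − PEEP) × Vt = 0.5 × (8 − 1) × 0.560 L = 0.5 × 7.0 × 0.560 = 1.96 L·cmH2O.
× 0.098 J/(L·cmH2O) → 0.1921 J.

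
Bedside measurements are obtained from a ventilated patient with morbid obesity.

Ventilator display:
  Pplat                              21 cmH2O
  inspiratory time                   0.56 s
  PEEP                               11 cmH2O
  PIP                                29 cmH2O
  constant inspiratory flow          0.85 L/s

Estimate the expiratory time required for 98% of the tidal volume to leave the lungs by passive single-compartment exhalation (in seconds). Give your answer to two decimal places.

Vt = flow × Ti = 0.85 L/s × 0.56 s × 1000 mL/L = 476.0 mL.
R = (PIP − Pplat)/V̇ = (29 − 21) / 0.85 = 8.0/0.85 = 9.412 cmH2O·s/L.
C = Vt/(Pplat − PEEP) = 476.0 / (21 − 11) = 476.0/10.0 = 47.6 mL/cmH2O.
τ = R × C = 9.412 × 0.0476 L/cmH2O = 0.448 s.
t = −τ·ln(1 − 0.98) = −0.448·ln(0.02) = 1.753 s.

1.75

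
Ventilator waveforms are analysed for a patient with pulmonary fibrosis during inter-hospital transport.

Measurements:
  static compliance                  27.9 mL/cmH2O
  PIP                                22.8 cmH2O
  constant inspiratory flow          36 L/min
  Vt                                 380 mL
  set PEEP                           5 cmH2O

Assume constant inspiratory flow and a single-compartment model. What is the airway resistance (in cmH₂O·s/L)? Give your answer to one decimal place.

Flow: 36 L/min ÷ 60 = 0.6 L/s.
Equation of motion (constant flow): PIP = Vt/C + R·V̇ + PEEP.
R·V̇ = PIP − Vt/C − PEEP = 22.8 − 380/27.9 − 5 = 22.8 − 13.62 − 5 = 4.18 cmH2O.
R = 4.18 / 0.6 = 6.967 cmH2O·s/L.

7.0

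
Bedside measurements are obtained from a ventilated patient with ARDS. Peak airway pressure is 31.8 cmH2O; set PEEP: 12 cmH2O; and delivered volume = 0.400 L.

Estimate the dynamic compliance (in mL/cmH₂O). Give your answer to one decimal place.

20.2

Dynamic compliance = Vt / (PIP − PEEP) = 400 / (31.8 − 12) = 400 / 19.8 = 20.202 mL/cmH2O.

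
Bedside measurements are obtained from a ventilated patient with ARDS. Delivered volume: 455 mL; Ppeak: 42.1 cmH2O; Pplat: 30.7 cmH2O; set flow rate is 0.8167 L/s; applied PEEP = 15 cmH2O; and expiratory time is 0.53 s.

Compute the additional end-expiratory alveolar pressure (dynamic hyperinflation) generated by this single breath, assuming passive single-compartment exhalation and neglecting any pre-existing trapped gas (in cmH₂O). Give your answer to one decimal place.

4.2

R = (PIP − Pplat)/V̇ = (42.1 − 30.7) / 0.8167 = 11.4/0.8167 = 13.959 cmH2O·s/L.
C = Vt/(Pplat − PEEP) = 455.0 / (30.7 − 15) = 455.0/15.7 = 28.981 mL/cmH2O.
τ = R × C = 13.959 × 0.02898 L/cmH2O = 0.4045 s.
Fraction remaining = e^(−Te/τ) = e^(−0.53/0.4045) = 0.2698; trapped volume = 455.0 × 0.2698 = 122.76 mL.
Additional alveolar pressure from trapping ≈ V_trapped / C = 122.76 / 28.981 = 4.236 cmH2O.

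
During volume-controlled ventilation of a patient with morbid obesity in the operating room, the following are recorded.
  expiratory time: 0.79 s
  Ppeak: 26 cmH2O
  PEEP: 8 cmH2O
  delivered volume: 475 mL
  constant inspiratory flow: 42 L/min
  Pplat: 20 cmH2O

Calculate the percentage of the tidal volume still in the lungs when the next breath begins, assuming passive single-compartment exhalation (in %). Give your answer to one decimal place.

Flow: 42 L/min ÷ 60 = 0.7 L/s.
R = (PIP − Pplat)/V̇ = (26 − 20) / 0.7 = 6.0/0.7 = 8.571 cmH2O·s/L.
C = Vt/(Pplat − PEEP) = 475.0 / (20 − 8) = 475.0/12.0 = 39.583 mL/cmH2O.
τ = R × C = 8.571 × 0.03958 L/cmH2O = 0.3392 s.
Fraction remaining at end-expiration = e^(−Te/τ) = e^(−0.79/0.3392) = 0.09739 → 9.739%.

9.7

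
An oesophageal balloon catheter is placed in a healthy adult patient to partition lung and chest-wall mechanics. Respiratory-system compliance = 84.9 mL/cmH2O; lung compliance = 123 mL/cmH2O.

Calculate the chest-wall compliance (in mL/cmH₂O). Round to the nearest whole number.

1/Ccw = 1/Crs − 1/CL.
1/Ccw = 1/84.9 − 1/123 = 0.003648.
Ccw = 274.12 mL/cmH2O.

274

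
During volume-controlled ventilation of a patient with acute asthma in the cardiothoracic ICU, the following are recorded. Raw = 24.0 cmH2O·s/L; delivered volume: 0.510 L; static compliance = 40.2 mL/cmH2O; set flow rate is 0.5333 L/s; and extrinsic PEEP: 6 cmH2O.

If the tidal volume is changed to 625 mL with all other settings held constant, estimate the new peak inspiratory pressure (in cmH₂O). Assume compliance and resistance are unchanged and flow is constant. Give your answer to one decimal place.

34.3

PIP = Vt/C + R·V̇ + PEEP (constant-flow equation of motion).
Only the elastic term changes: ΔPIP = ΔVt / C = (625 − 510) / 40.2 = 2.861 cmH2O.
Original PIP = 510/40.2 + 24.0×0.5333 + 6 = 31.486 cmH2O; new PIP = 31.486 + (2.861) = 34.347 cmH2O.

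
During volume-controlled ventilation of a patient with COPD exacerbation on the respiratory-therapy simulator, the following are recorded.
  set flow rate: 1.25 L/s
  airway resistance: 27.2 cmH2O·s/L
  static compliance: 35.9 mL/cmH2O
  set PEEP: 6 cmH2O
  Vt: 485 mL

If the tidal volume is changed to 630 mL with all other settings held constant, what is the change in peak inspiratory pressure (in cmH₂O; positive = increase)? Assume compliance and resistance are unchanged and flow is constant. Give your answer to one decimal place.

4.0

PIP = Vt/C + R·V̇ + PEEP (constant-flow equation of motion).
Only the elastic term changes: ΔPIP = ΔVt / C = (630 − 485) / 35.9 = 4.039 cmH2O.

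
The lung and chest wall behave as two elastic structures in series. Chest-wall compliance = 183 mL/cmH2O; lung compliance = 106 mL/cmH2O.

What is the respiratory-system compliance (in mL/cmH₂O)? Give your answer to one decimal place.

Lung and chest wall are elastances in series: 1/Crs = 1/CL + 1/Ccw.
1/Crs = 1/106 + 1/183 = 0.0149.
Crs = 67.114 mL/cmH2O.

67.1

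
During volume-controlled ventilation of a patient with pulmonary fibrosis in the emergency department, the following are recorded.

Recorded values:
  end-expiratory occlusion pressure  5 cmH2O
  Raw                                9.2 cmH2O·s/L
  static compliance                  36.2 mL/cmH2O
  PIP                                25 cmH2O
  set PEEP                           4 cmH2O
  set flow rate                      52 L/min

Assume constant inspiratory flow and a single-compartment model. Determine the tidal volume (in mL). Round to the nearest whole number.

435

Flow: 52 L/min ÷ 60 = 0.8667 L/s.
Total PEEP = 5 cmH2O (set 4 + intrinsic 1); this is the baseline alveolar pressure.
Equation of motion (constant flow): PIP = Vt/C + R·V̇ + PEEP.
Vt/C = PIP − R·V̇ − PEEP = 25 − 7.974 − 5 = 12.026 cmH2O.
Vt = C × 12.026 = 36.2 × 12.026 = 435.34 mL.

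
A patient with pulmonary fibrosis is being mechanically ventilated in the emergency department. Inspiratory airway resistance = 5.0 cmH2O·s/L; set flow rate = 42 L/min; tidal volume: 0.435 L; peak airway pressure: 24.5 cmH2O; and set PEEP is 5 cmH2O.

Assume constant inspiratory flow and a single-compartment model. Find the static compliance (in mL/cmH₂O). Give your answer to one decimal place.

27.2

Flow: 42 L/min ÷ 60 = 0.7 L/s.
Equation of motion (constant flow): PIP = Vt/C + R·V̇ + PEEP.
Vt/C = PIP − R·V̇ − PEEP = 24.5 − 5.0×0.7 − 5 = 24.5 − 3.5 − 5 = 16.0 cmH2O.
C = Vt / 16.0 = 435 / 16.0 = 27.188 mL/cmH2O.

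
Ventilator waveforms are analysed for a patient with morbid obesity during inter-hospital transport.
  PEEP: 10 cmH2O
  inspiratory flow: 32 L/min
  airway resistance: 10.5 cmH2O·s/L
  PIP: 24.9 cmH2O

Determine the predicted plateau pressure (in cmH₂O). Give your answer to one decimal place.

19.3

Flow: 32 L/min ÷ 60 = 0.5333 L/s.
Pplat = PIP − Raw × flow = 24.9 − 10.5 × 0.5333 = 24.9 − 5.6 = 19.3 cmH2O.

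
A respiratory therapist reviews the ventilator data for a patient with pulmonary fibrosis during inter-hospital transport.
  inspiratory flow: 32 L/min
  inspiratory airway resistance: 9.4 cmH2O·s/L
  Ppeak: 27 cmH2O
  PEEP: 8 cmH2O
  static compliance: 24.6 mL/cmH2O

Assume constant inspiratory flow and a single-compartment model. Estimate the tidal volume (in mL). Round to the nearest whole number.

344

Flow: 32 L/min ÷ 60 = 0.5333 L/s.
Equation of motion (constant flow): PIP = Vt/C + R·V̇ + PEEP.
Vt/C = PIP − R·V̇ − PEEP = 27 − 5.013 − 8 = 13.987 cmH2O.
Vt = C × 13.987 = 24.6 × 13.987 = 344.08 mL.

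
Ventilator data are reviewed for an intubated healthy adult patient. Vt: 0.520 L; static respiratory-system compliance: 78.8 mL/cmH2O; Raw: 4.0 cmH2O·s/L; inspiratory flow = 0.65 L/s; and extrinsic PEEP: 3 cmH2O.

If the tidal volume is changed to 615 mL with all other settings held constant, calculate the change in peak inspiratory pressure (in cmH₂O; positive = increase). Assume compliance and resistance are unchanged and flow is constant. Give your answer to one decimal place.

PIP = Vt/C + R·V̇ + PEEP (constant-flow equation of motion).
Only the elastic term changes: ΔPIP = ΔVt / C = (615 − 520) / 78.8 = 1.206 cmH2O.

1.2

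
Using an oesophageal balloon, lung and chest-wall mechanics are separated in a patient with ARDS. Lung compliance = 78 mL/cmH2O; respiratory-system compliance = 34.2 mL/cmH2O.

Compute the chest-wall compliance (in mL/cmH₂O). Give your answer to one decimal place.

1/Ccw = 1/Crs − 1/CL.
1/Ccw = 1/34.2 − 1/78 = 0.01642.
Ccw = 60.901 mL/cmH2O.

60.9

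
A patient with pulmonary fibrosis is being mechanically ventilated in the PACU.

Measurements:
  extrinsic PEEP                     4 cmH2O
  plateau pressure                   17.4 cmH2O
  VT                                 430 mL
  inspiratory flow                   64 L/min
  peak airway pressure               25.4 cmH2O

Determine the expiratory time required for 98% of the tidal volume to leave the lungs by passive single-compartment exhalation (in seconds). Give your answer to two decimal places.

0.94

Flow: 64 L/min ÷ 60 = 1.0667 L/s.
R = (PIP − Pplat)/V̇ = (25.4 − 17.4) / 1.0667 = 8.0/1.0667 = 7.5 cmH2O·s/L.
C = Vt/(Pplat − PEEP) = 430.0 / (17.4 − 4) = 430.0/13.4 = 32.09 mL/cmH2O.
τ = R × C = 7.5 × 0.03209 L/cmH2O = 0.2407 s.
t = −τ·ln(1 − 0.98) = −0.2407·ln(0.02) = 0.9416 s.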